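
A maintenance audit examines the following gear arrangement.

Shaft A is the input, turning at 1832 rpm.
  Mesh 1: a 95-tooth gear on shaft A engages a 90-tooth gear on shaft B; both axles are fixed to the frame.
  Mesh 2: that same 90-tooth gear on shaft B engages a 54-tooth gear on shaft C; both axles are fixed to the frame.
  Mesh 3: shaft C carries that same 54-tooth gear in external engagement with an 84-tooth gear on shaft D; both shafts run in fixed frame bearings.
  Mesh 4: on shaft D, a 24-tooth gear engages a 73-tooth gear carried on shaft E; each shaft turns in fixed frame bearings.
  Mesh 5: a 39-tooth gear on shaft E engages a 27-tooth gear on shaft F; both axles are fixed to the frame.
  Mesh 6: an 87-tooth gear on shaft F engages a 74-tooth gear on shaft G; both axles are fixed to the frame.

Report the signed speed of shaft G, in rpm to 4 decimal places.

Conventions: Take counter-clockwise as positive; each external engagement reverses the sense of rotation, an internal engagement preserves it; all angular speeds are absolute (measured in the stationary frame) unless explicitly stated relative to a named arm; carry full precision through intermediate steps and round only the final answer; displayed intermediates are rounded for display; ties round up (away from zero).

+1156.7687 rpm

topology: fixed-axis compound train — 6 meshes, A→G
mesh 1 [95T→90T]: ω = 1832.0000×95/90 = 1933.7778 rpm, sense flips to −
mesh 2 [90T→54T]: ω = 1933.7778×90/54 = 3222.9630 rpm, sense flips to +
mesh 3 [54T→84T]: ω = 3222.9630×54/84 = 2071.9048 rpm, sense flips to −
mesh 4 [24T→73T]: ω = 2071.9048×24/73 = 681.1742 rpm, sense flips to +
mesh 5 [39T→27T]: ω = 681.1742×39/27 = 983.9182 rpm, sense flips to −
mesh 6 [87T→74T]: ω = 983.9182×87/74 = 1156.7687 rpm, sense flips to +
signed output speed = +1156.7687 rpm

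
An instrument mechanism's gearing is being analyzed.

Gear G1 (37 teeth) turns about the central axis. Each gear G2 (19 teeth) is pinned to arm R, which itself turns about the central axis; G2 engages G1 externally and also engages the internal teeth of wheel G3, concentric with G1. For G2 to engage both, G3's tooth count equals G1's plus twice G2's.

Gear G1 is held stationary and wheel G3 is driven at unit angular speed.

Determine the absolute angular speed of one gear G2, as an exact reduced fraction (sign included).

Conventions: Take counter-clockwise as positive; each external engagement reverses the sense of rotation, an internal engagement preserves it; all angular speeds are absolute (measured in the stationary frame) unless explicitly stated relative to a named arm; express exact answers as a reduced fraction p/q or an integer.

recognized (axles ride arm R): planetary set, 37/19/75 teeth
ring teeth: 37 + 2·19 = 75
37(ω_sun−ω_arm) = −75(ω_ring−ω_arm),  ω_sun = 0, ω_ring = 1
37(0−ω_arm) = −75(1−ω_arm)  ⇒  112·ω_arm = 75  ⇒  ω_arm = 75/112
sun–planet mesh: 37·(0−75/112) = −19·(ω_p−ω_arm)  ⇒  ω_p−ω_arm = 2775/2128
ω_p = 75/112 + 2775/2128 = 75/38
exact speed ratio = 75/38

75/38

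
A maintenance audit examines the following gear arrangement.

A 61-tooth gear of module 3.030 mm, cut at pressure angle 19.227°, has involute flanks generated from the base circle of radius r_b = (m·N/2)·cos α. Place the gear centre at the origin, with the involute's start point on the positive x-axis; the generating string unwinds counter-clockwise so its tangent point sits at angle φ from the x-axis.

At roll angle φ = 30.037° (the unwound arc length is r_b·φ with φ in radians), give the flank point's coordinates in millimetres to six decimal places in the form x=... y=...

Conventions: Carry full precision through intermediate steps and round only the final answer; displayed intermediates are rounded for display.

x=98.439792 y=4.076746

class = single-mesh tooth geometry [base-circle involute, m = 3.030, 61T]
pitch radius r_p = m·N/2 = 3.030·61/2 = 92.415000
base radius r_b = r_p·cos α = 92.415000·cos 19.227° = 87.260211
roll angle φ = 30.037° = 0.52424455 rad
x = r_b·(cos φ + φ·sin φ) = 98.439792
y = r_b·(sin φ − φ·cos φ) = 4.076746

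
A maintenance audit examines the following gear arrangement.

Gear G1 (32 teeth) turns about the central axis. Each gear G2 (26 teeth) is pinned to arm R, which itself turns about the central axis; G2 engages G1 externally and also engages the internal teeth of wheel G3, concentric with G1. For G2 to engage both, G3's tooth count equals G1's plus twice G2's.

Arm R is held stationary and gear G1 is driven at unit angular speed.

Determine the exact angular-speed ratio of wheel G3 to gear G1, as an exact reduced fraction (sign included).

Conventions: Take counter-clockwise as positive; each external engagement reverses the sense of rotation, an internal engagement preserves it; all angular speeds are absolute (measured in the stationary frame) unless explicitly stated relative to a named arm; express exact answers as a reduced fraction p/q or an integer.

class = planetary set [G3 = 32+2·26 = 84; Willis about the carrier]
ring teeth: 32 + 2·26 = 84
32(ω_sun−ω_arm) = −84(ω_ring−ω_arm),  ω_arm = 0, ω_sun = 1
ω_ring = 0 − (32/84)(1−0) = -8/21
ω_out/ω_in = -8/21

-8/21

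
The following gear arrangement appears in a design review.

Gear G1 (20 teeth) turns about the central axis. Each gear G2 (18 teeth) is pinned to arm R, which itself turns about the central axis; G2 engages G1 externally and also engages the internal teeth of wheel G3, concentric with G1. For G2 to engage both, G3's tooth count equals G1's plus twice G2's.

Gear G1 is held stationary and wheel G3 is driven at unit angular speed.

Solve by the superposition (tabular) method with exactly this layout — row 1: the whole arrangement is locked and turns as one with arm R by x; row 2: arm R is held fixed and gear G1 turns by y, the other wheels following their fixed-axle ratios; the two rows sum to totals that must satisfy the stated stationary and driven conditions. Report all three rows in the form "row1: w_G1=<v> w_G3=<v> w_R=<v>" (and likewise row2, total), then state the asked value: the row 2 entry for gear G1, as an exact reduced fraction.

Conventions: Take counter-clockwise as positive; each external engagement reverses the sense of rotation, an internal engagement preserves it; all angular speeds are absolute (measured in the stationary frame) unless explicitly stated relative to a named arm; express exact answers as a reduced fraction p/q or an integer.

recognized (axles ride arm R): planetary set, 20/18/56 teeth
superposition row 1 [locked train]: every member turns x
row 2 (arm held, sun turns y): ω_ring = −(20/56)·y, ω_arm = 0
boundary: total ω_sun = x + y = 0 and total ω_ring = x − (20/56)·y = 1  ⇒  y = -14/19, x = 14/19
row 2 ring = −(20/56)·(-14/19) = 5/19
totals (row 1 + row 2): sun 14/19 + (-14/19) = 0, ring 14/19 + 5/19 = 1, arm 14/19 + 0 = 14/19
asked cell (row2, sun) = -14/19

row1: w_G1=14/19 w_G3=14/19 w_R=14/19
row2: w_G1=-14/19 w_G3=5/19 w_R=0
total: w_G1=0 w_G3=1 w_R=14/19
asked value: -14/19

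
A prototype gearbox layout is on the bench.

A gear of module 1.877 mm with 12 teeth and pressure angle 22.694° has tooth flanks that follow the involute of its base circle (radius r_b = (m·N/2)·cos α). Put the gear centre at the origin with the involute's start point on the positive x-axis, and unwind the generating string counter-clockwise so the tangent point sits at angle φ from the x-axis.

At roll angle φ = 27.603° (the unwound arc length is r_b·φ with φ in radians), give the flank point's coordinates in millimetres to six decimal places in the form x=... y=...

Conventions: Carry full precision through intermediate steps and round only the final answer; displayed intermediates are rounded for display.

class = single-mesh tooth geometry [base-circle involute, m = 1.877, 12T]
pitch radius r_p = m·N/2 = 1.877·12/2 = 11.262000
base radius r_b = r_p·cos α = 11.262000·cos 22.694° = 10.390079
roll angle φ = 27.603° = 0.48176323 rad
x = r_b·(cos φ + φ·sin φ) = 11.526761
y = r_b·(sin φ − φ·cos φ) = 0.378342

x=11.526761 y=0.378342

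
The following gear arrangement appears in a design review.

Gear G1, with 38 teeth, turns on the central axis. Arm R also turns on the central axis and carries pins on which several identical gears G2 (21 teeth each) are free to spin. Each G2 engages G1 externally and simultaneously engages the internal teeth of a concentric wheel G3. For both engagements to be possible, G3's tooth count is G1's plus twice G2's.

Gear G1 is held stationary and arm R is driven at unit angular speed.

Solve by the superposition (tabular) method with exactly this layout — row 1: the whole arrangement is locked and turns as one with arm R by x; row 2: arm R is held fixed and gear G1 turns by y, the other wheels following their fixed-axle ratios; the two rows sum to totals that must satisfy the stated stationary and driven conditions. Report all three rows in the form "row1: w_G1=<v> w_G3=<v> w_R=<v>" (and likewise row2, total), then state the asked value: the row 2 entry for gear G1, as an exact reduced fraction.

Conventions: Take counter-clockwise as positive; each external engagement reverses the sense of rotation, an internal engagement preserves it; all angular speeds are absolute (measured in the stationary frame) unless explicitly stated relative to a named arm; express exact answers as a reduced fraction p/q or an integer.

row1: w_G1=1 w_G3=1 w_R=1
row2: w_G1=-1 w_G3=19/40 w_R=0
total: w_G1=0 w_G3=59/40 w_R=1
asked value: -1

topology: planetary set — G1 38T / G2 21T / G3 80T, arm = carrier (Willis)
row 1 — lock + rotate with arm: ω_sun = ω_ring = ω_arm = x
row 2: sun turns y, ring = −(38/80)·y, arm 0
boundary: total ω_sun = x + y = 0 and total ω_arm = x = 1  ⇒  y = -1, x = 1
row 2 ring = −(38/80)·(-1) = 19/40
totals (row 1 + row 2): sun 1 + (-1) = 0, ring 1 + 19/40 = 59/40, arm 1 + 0 = 1
asked cell (row2, sun) = -1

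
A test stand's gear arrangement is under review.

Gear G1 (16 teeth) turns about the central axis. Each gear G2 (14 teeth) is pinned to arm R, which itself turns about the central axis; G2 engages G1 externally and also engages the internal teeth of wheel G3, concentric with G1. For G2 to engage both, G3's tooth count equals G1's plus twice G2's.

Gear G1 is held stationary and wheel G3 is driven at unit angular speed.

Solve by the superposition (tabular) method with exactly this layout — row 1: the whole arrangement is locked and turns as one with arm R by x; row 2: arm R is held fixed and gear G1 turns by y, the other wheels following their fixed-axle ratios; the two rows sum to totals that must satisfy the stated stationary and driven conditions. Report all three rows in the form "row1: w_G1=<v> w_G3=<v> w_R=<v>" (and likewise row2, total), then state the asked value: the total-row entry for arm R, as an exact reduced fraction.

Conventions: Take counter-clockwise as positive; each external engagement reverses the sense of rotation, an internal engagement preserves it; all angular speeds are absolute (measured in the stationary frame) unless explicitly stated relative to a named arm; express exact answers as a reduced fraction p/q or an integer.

row1: w_G1=11/15 w_G3=11/15 w_R=11/15
row2: w_G1=-11/15 w_G3=4/15 w_R=0
total: w_G1=0 w_G3=1 w_R=11/15
asked value: 11/15

class = planetary set [G3 = 16+2·14 = 44; Willis about the carrier]
row 1 — lock + rotate with arm: ω_sun = ω_ring = ω_arm = x
row 2 — arm fixed, fixed-axis ratios: sun y, ring −(16/44)·y, arm 0
boundary: total ω_sun = x + y = 0 and total ω_ring = x − (16/44)·y = 1  ⇒  y = -11/15, x = 11/15
row 2 ring = −(16/44)·(-11/15) = 4/15
totals (row 1 + row 2): sun 11/15 + (-11/15) = 0, ring 11/15 + 4/15 = 1, arm 11/15 + 0 = 11/15
asked cell (total, arm) = 11/15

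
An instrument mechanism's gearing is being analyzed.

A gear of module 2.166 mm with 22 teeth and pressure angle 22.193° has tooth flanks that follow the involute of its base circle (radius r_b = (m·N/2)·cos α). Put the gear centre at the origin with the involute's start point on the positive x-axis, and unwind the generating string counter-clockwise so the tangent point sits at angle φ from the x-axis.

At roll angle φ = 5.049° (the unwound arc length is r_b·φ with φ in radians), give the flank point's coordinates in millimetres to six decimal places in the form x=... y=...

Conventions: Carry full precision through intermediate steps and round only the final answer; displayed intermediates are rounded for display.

x=22.146382 y=0.005028

single-mesh involute tooth geometry (22T wheel at module 2.166)
pitch radius r_p = m·N/2 = 2.166·22/2 = 23.826000
base radius r_b = r_p·cos α = 23.826000·cos 22.193° = 22.060892
roll angle φ = 5.049° = 0.08812167 rad
x = r_b·(cos φ + φ·sin φ) = 22.146382
y = r_b·(sin φ − φ·cos φ) = 0.005028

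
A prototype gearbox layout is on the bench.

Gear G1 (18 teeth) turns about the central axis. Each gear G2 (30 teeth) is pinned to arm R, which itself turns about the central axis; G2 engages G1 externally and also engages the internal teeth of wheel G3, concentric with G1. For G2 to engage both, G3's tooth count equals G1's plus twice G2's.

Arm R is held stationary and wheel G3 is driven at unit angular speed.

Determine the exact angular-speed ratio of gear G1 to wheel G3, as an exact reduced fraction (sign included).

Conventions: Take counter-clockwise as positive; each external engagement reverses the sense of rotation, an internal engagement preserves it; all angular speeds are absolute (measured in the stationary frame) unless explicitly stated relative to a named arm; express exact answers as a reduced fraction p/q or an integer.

topology: planetary set — G1 18T / G2 30T / G3 78T, arm = carrier (Willis)
ring teeth: 18 + 2·30 = 78
18(ω_sun−ω_arm) = −78(ω_ring−ω_arm),  ω_arm = 0, ω_ring = 1
ω_sun = 0 − (78/18)(1−0) = -13/3
ω_out/ω_in = -13/3

-13/3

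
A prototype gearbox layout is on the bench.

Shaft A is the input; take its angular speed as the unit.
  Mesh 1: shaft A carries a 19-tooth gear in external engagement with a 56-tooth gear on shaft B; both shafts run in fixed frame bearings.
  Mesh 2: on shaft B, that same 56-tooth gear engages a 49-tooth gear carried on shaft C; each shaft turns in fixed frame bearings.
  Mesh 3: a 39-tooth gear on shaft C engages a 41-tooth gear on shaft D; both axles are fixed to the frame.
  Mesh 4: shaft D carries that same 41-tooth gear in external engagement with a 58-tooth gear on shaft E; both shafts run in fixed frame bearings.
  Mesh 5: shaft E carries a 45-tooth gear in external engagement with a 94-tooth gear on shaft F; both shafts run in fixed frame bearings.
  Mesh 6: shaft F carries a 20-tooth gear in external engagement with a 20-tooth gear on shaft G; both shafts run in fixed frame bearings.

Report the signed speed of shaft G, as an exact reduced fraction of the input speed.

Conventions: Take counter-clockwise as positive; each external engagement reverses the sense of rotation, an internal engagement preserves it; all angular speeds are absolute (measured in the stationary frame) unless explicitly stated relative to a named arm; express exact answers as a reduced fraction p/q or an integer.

6-mesh fixed-axis compound train (all bearings frame-fixed)
mesh 1 [19T→56T]: |ω|/ω_in = 1×19/56 = 19/56, sense flips to −
mesh 2 [56T→49T]: |ω|/ω_in = (19/56)×56/49 = 19/49, sense flips to +
mesh 3 [39T→41T]: |ω|/ω_in = (19/49)×39/41 = 741/2009, sense flips to −
mesh 4 [41T→58T]: |ω|/ω_in = (741/2009)×41/58 = 741/2842, sense flips to +
mesh 5 [45T→94T]: |ω|/ω_in = (741/2842)×45/94 = 33345/267148, sense flips to −
mesh 6 [20T→20T]: |ω|/ω_in = (33345/267148)×20/20 = 33345/267148, sense flips to +
signed output speed (× input speed) = 33345/267148

33345/267148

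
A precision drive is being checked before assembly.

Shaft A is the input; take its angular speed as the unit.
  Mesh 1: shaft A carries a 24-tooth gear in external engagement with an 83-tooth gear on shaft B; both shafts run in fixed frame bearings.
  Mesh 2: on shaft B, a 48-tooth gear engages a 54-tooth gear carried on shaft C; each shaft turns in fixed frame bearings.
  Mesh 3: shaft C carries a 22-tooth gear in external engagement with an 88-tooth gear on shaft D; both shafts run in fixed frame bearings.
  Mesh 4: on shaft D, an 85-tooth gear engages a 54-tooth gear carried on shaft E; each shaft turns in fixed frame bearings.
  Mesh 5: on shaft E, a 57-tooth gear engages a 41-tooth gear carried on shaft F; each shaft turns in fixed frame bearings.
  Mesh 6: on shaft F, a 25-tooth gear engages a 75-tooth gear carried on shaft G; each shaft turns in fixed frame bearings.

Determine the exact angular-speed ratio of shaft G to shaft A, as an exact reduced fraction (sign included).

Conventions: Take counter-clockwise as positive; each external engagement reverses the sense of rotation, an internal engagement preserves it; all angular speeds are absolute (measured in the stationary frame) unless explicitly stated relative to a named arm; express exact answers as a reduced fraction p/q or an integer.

12920/275643

class = fixed-axis compound train [6 meshes; 6 ratios multiply, 6 sense flips]
mesh 1 [24T→83T]: running ratio 24/83, sense −
mesh 2 [48T→54T]: running ratio 64/249, sense +
mesh 3 [22T→88T]: running ratio 16/249, sense −
mesh 4 [85T→54T]: running ratio 680/6723, sense +
mesh 5 [57T→41T]: running ratio 12920/91881, sense −
mesh 6 [25T→75T]: running ratio 12920/275643, sense +
ω_out/ω_in = 12920/275643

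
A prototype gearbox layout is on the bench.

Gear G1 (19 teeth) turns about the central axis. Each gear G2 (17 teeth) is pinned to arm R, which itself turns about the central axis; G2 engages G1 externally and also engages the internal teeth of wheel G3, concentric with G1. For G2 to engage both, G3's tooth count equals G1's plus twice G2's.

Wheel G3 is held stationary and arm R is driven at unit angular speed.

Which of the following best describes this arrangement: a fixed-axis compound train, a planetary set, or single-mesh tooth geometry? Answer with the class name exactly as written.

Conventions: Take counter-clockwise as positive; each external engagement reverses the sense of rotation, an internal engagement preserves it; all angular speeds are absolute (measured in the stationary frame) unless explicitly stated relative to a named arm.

topology: planetary set — G1 19T / G2 17T / G3 53T, arm = carrier (Willis)
classification: planetary set

planetary set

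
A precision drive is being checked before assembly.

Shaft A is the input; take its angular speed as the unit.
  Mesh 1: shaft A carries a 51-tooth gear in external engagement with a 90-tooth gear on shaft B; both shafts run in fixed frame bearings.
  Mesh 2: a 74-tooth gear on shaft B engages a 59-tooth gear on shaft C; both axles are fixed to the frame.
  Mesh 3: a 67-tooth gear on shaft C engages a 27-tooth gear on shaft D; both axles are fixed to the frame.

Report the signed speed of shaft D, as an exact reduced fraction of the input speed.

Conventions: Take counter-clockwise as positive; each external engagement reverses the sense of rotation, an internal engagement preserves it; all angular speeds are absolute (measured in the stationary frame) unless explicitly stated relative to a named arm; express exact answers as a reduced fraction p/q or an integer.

-42143/23895

3-mesh fixed-axis compound train (all bearings frame-fixed)
mesh 1 [51T→90T]: |ω|/ω_in = 1×51/90 = 17/30, sense flips to −
mesh 2 [74T→59T]: |ω|/ω_in = (17/30)×74/59 = 629/885, sense flips to +
mesh 3 [67T→27T]: |ω|/ω_in = (629/885)×67/27 = 42143/23895, sense flips to −
signed output speed (× input speed) = -42143/23895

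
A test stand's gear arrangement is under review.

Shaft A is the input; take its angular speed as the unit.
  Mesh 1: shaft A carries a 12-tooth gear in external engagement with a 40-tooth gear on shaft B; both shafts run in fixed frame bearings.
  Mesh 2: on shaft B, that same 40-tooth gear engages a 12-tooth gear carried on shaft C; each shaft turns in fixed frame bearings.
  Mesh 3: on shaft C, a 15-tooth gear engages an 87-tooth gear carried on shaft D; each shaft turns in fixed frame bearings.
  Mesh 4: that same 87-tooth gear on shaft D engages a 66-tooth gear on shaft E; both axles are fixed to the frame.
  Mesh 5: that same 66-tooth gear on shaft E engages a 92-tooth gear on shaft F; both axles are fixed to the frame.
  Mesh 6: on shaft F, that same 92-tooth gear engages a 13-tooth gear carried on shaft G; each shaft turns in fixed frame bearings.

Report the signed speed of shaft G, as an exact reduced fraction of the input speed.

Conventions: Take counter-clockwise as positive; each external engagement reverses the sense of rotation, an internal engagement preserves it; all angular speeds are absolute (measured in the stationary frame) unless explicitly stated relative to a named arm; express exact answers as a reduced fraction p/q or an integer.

6-mesh fixed-axis compound train (all bearings frame-fixed)
mesh 1 [12T→40T]: |ω|/ω_in = 1×12/40 = 3/10, sense flips to −
mesh 2 [40T→12T]: |ω|/ω_in = (3/10)×40/12 = 1, sense flips to +
mesh 3 [15T→87T]: |ω|/ω_in = 1×15/87 = 5/29, sense flips to −
mesh 4 [87T→66T]: |ω|/ω_in = (5/29)×87/66 = 5/22, sense flips to +
mesh 5 [66T→92T]: |ω|/ω_in = (5/22)×66/92 = 15/92, sense flips to −
mesh 6 [92T→13T]: |ω|/ω_in = (15/92)×92/13 = 15/13, sense flips to +
signed output speed (× input speed) = 15/13

15/13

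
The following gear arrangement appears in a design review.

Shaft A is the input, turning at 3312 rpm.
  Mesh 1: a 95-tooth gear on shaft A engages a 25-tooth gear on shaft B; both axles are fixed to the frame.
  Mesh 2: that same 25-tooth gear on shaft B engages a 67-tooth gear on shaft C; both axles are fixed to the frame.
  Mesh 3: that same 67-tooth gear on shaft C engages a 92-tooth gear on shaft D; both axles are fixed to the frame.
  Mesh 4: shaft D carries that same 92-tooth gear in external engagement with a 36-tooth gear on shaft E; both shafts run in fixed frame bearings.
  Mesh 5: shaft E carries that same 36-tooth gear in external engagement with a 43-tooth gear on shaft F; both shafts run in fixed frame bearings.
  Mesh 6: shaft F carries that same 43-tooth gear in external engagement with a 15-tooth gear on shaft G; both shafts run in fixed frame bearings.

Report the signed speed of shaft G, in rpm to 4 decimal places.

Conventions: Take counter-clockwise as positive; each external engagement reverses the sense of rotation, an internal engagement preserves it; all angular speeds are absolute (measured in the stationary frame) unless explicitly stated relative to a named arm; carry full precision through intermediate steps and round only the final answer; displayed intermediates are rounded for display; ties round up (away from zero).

+20976.0000 rpm

recognized (7 fixed axles, 6 meshes): fixed-axis compound train
mesh 1 [95T→25T]: ω = 3312.0000×95/25 = 12585.6000 rpm, sense flips to −
mesh 2 [25T→67T]: ω = 12585.6000×25/67 = 4696.1194 rpm, sense flips to +
mesh 3 [67T→92T]: ω = 4696.1194×67/92 = 3420.0000 rpm, sense flips to −
mesh 4 [92T→36T]: ω = 3420.0000×92/36 = 8740.0000 rpm, sense flips to +
mesh 5 [36T→43T]: ω = 8740.0000×36/43 = 7317.2093 rpm, sense flips to −
mesh 6 [43T→15T]: ω = 7317.2093×43/15 = 20976.0000 rpm, sense flips to +
signed output speed = +20976.0000 rpm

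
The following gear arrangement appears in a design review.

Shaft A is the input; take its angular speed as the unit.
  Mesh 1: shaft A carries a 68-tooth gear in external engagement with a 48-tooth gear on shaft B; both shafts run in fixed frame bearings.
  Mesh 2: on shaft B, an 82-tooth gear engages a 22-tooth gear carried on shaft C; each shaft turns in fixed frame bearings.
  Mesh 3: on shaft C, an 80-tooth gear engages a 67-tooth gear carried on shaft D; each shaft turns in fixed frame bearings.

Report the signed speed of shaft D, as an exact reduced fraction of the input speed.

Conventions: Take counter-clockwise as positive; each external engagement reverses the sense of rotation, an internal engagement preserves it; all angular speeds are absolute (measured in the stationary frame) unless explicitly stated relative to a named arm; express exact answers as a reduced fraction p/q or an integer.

-13940/2211

3-mesh fixed-axis compound train (all bearings frame-fixed)
mesh 1 [68T→48T]: |ω|/ω_in = 1×68/48 = 17/12, sense flips to −
mesh 2 [82T→22T]: |ω|/ω_in = (17/12)×82/22 = 697/132, sense flips to +
mesh 3 [80T→67T]: |ω|/ω_in = (697/132)×80/67 = 13940/2211, sense flips to −
signed output speed (× input speed) = -13940/2211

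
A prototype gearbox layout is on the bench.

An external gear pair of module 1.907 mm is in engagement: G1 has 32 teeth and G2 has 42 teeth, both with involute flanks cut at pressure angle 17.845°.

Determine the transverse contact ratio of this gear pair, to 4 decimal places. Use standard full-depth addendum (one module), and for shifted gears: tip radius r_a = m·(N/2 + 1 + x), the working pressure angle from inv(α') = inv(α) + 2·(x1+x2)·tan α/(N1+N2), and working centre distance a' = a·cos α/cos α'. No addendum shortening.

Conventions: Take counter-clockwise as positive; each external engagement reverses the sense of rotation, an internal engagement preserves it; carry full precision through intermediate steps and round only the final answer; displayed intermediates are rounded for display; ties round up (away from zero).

1.8063

recognized (one external pair, fixed centres): single-mesh tooth geometry, m = 1.907, N1 = 32, N2 = 42
base radii: r_b1 = 29.044037, r_b2 = 38.120299
tip radii: r_a1 = 32.419000, r_a2 = 41.954000
no profile shift: α' = α, a' = a
action lengths: √(r_a1²−r_b1²) = 14.402620, √(r_a2²−r_b2²) = 17.520871
base pitch p_b = π·m·cos α = 5.702783
CR = (14.402620 + 17.520871 − 70.559000·sin 17.84500°)/5.702783 = 1.806342
contact ratio ≈ 1.8063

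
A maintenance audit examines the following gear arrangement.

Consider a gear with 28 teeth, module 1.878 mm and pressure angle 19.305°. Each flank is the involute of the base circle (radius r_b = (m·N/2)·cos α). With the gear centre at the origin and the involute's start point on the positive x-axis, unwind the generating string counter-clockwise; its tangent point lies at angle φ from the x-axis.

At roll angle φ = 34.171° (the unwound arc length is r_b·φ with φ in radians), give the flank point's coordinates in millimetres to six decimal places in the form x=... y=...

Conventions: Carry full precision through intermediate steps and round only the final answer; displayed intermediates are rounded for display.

x=28.841900 y=1.692965

recognized (one wheel, involute flank): single-mesh tooth geometry, m = 1.878, N = 28
pitch radius r_p = m·N/2 = 1.878·28/2 = 26.292000
base radius r_b = r_p·cos α = 26.292000·cos 19.305° = 24.813656
roll angle φ = 34.171° = 0.59639646 rad
x = r_b·(cos φ + φ·sin φ) = 28.841900
y = r_b·(sin φ − φ·cos φ) = 1.692965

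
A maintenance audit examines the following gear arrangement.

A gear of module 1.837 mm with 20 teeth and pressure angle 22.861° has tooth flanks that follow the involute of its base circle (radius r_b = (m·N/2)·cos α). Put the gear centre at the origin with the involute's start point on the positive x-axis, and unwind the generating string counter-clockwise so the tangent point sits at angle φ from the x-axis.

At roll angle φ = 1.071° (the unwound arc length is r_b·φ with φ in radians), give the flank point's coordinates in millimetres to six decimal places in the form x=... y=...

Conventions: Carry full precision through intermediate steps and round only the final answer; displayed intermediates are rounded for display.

recognized (one wheel, involute flank): single-mesh tooth geometry, m = 1.837, N = 20
pitch radius r_p = m·N/2 = 1.837·20/2 = 18.370000
base radius r_b = r_p·cos α = 18.370000·cos 22.861° = 16.927038
roll angle φ = 1.071° = 0.01869248 rad
x = r_b·(cos φ + φ·sin φ) = 16.929995
y = r_b·(sin φ − φ·cos φ) = 0.000037

x=16.929995 y=0.000037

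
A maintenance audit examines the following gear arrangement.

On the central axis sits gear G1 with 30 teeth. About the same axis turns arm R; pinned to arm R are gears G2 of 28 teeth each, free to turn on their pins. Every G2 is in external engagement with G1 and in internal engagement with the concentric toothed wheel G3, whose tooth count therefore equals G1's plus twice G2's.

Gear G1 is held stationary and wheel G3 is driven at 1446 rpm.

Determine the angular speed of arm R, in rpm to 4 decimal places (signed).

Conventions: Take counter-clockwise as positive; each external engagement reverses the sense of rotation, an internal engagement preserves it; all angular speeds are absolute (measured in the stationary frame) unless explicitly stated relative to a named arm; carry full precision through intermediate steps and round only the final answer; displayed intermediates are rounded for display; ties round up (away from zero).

+1072.0345 rpm

class = planetary set [G3 = 30+2·28 = 86; Willis about the carrier]
normalise by the input: solve with ω_ring = 1, then scale by 1446 rpm
ring teeth: 30 + 2·28 = 86
30(ω_sun−ω_arm) = −86(ω_ring−ω_arm),  ω_sun = 0, ω_ring = 1
30(0−ω_arm) = −86(1−ω_arm)  ⇒  116·ω_arm = 86  ⇒  ω_arm = 43/58
scale: ω_arm = 43/58 × 1446 rpm = +1072.0345 rpm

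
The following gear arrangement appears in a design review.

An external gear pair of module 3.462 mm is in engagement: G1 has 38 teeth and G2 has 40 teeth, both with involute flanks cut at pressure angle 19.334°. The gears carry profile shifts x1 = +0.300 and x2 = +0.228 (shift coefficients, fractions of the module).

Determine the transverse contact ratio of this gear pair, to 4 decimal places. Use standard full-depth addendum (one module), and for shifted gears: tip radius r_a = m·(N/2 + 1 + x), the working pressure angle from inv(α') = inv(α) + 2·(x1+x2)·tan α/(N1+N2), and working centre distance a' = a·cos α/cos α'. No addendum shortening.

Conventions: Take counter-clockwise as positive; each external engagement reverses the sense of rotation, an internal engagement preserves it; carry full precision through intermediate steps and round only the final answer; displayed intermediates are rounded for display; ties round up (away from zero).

recognized (one external pair, fixed centres): single-mesh tooth geometry, m = 3.462, N1 = 38, N2 = 40
base radii: r_b1 = 62.068427, r_b2 = 65.335186
tip radii: r_a1 = 70.278600, r_a2 = 73.491336
inv(α') = inv(19.334°) + 2·(+0.300+0.228)·tan α/(38+40) = 0.01816951  ⇒  α' = 21.31542°
a' = a·cos α / cos α' = 135.0180·cos 19.334°/cos 21.31542° = 136.758811
action lengths: √(r_a1²−r_b1²) = 32.963495, √(r_a2²−r_b2²) = 33.649516
base pitch p_b = π·m·cos α = 10.262827
CR = (32.963495 + 33.649516 − 136.758811·sin 21.31542°)/10.262827 = 1.646810
contact ratio ≈ 1.6468

1.6468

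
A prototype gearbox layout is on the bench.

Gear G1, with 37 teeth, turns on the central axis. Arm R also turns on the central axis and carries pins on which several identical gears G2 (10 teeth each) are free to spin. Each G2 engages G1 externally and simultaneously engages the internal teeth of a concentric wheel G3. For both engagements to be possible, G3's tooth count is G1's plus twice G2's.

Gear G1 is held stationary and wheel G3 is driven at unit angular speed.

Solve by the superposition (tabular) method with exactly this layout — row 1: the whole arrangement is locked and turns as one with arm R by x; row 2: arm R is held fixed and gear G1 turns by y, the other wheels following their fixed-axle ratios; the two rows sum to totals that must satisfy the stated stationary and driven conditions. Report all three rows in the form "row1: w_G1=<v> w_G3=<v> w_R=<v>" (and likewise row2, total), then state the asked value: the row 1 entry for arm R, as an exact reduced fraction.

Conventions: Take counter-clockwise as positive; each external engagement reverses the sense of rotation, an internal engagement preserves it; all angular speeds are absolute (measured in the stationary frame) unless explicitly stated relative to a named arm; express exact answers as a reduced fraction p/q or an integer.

topology: planetary set — G1 37T / G2 10T / G3 57T, arm = carrier (Willis)
superposition row 1 [locked train]: every member turns x
row 2 (arm held, sun turns y): ω_ring = −(37/57)·y, ω_arm = 0
boundary: total ω_sun = x + y = 0 and total ω_ring = x − (37/57)·y = 1  ⇒  y = -57/94, x = 57/94
row 2 ring = −(37/57)·(-57/94) = 37/94
totals (row 1 + row 2): sun 57/94 + (-57/94) = 0, ring 57/94 + 37/94 = 1, arm 57/94 + 0 = 57/94
asked cell (row1, arm) = 57/94

row1: w_G1=57/94 w_G3=57/94 w_R=57/94
row2: w_G1=-57/94 w_G3=37/94 w_R=0
total: w_G1=0 w_G3=1 w_R=57/94
asked value: 57/94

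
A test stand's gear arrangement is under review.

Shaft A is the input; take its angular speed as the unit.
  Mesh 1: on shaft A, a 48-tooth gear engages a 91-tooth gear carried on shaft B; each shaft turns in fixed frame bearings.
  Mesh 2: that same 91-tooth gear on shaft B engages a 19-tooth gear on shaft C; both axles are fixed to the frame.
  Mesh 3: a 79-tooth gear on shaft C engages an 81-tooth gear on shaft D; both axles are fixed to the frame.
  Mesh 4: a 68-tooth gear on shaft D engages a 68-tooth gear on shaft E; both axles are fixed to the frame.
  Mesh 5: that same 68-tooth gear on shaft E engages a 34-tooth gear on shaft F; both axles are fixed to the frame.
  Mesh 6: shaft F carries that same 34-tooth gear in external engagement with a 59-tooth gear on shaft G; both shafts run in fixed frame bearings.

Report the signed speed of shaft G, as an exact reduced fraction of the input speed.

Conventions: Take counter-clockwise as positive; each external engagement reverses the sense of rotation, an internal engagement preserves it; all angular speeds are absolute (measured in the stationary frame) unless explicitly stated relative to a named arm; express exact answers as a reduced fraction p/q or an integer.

6-mesh fixed-axis compound train (all bearings frame-fixed)
mesh 1 [48T→91T]: |ω|/ω_in = 1×48/91 = 48/91, sense flips to −
mesh 2 [91T→19T]: |ω|/ω_in = (48/91)×91/19 = 48/19, sense flips to +
mesh 3 [79T→81T]: |ω|/ω_in = (48/19)×79/81 = 1264/513, sense flips to −
mesh 4 [68T→68T]: |ω|/ω_in = (1264/513)×68/68 = 1264/513, sense flips to +
mesh 5 [68T→34T]: |ω|/ω_in = (1264/513)×68/34 = 2528/513, sense flips to −
mesh 6 [34T→59T]: |ω|/ω_in = (2528/513)×34/59 = 85952/30267, sense flips to +
signed output speed (× input speed) = 85952/30267

85952/30267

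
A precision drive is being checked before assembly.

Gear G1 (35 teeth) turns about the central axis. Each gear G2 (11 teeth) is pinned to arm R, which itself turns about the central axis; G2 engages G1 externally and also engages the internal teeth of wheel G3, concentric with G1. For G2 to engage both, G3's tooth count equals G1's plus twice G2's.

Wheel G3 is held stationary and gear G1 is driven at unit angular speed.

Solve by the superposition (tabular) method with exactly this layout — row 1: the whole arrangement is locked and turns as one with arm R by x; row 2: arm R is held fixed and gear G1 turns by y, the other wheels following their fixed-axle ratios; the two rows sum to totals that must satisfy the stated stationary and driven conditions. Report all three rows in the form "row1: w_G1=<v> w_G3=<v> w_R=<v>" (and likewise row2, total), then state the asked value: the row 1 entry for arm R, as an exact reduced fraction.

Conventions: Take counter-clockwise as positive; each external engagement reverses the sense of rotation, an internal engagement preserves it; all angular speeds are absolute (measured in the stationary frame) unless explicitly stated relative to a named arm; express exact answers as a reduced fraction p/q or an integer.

row1: w_G1=35/92 w_G3=35/92 w_R=35/92
row2: w_G1=57/92 w_G3=-35/92 w_R=0
total: w_G1=1 w_G3=0 w_R=35/92
asked value: 35/92

topology: planetary set — G1 35T / G2 11T / G3 57T, arm = carrier (Willis)
row 1 (train locked, turned with arm): all members turn x
row 2: sun turns y, ring = −(35/57)·y, arm 0
boundary: total ω_ring = x − (35/57)·y = 0 and total ω_sun = x + y = 1  ⇒  y = 57/92, x = 35/92
row 2 ring = −(35/57)·57/92 = -35/92
totals (row 1 + row 2): sun 35/92 + 57/92 = 1, ring 35/92 + (-35/92) = 0, arm 35/92 + 0 = 35/92
asked cell (row1, arm) = 35/92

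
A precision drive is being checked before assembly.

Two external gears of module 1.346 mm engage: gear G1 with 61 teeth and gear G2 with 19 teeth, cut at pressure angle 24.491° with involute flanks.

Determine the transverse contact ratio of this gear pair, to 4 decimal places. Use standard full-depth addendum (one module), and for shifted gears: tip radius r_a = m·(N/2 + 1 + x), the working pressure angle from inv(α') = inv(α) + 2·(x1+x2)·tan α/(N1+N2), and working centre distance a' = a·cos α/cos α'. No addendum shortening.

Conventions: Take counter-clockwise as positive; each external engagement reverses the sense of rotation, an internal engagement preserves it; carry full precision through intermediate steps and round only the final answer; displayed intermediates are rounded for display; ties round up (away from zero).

topology: single-mesh involute geometry — m = 1.346, 61T/19T pair
base radii: r_b1 = 37.359314, r_b2 = 11.636508
tip radii: r_a1 = 42.399000, r_a2 = 14.133000
no profile shift: α' = α, a' = a
action lengths: √(r_a1²−r_b1²) = 20.048862, √(r_a2²−r_b2²) = 8.020809
base pitch p_b = π·m·cos α = 3.848123
CR = (20.048862 + 8.020809 − 53.840000·sin 24.49100°)/3.848123 = 1.494309
contact ratio ≈ 1.4943

1.4943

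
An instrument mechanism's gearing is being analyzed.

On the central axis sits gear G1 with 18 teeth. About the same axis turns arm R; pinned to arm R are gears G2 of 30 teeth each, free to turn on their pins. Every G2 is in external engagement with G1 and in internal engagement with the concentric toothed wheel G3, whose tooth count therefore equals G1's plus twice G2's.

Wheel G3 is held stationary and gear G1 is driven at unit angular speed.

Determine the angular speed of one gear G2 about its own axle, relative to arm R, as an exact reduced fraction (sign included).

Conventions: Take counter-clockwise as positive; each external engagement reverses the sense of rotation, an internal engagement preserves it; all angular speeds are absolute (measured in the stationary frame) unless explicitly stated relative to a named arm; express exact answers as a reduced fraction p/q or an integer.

topology: planetary set — G1 18T / G2 30T / G3 78T, arm = carrier (Willis)
ring teeth: 18 + 2·30 = 78
18(ω_sun−ω_arm) = −78(ω_ring−ω_arm),  ω_ring = 0, ω_sun = 1
18(1−ω_arm) = −78(0−ω_arm)  ⇒  96·ω_arm = 18  ⇒  ω_arm = 3/16
sun–planet mesh: 18·(1−3/16) = −30·(ω_p−ω_arm)  ⇒  ω_p−ω_arm = -39/80
exact speed ratio = -39/80

-39/80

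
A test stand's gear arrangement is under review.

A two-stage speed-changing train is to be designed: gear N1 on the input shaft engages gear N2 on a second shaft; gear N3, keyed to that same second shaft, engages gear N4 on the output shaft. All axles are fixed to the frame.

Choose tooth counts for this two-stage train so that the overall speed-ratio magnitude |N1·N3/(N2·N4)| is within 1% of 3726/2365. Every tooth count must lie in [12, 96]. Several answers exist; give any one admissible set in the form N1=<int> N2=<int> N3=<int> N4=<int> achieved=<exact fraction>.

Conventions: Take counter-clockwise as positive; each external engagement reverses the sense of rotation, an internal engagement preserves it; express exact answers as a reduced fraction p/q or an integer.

N1=46 N2=43 N3=81 N4=55 achieved=3726/2365

design class (target 3726/2365): fixed-axis compound train
target = 3726/2365 in lowest terms: an exact hit needs N1·N3 = k·3726 and N2·N4 = k·2365 for one integer k, every count in [12, 96]; additionally prefer no 1:1 stage (N1 ≠ N2, N3 ≠ N4)
k = 1: N1·N3 = 3726 = 46·81, N2·N4 = 2365 = 43·55
achieved = 46·81/(43·55) = 3726/2365; |achieved − target| = 0 ≤ 1863/118250 ✓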